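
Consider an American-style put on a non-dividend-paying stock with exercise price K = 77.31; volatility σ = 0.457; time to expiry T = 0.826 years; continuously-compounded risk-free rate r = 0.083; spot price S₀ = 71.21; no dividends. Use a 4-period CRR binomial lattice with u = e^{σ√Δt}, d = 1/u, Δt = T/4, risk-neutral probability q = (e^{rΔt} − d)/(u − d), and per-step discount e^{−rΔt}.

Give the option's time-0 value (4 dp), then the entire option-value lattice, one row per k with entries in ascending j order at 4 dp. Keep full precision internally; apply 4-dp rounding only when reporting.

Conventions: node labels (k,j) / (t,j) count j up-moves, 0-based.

price = 13.4093
tree:
13.4093
20.6106 6.3753
30.3033 11.2336 1.5356
39.1182 19.4537 3.0606 0.0000
46.2802 30.3033 6.1000 0.0000 0.0000

Δt=0.20650  u=1.23081  d=0.81247  q=0.48959  discount=0.98301
step 4 (expiry): payoffs max(K−S,0) = 46.2802 30.3033 6.1000 0.0000 0.0000
k=3: (k=3,j=0): S=38.1918, K−S=39.1182, hold=37.8045 ⇒ V=39.1182 exercise | (k=3,j=1): S=57.8563, K−S=19.4537, hold=18.1400 ⇒ V=19.4537 exercise | (k=3,j=2): S=87.6459, K−S=0.0000, hold=3.0606 ⇒ V=3.0606 continue | (k=3,j=3): S=132.7738, K−S=0.0000, hold=0.0000 ⇒ V=0.0000 continue
k=2: (k=2,j=0): S=47.0067, K−S=30.3033, hold=28.9895 ⇒ V=30.3033 exercise | (k=2,j=1): S=71.2100, K−S=6.1000, hold=11.2336 ⇒ V=11.2336 continue | (k=2,j=2): S=107.8753, K−S=0.0000, hold=1.5356 ⇒ V=1.5356 continue
k=1: (k=1,j=0): S=57.8563, K−S=19.4537, hold=20.6106 ⇒ V=20.6106 continue | (k=1,j=1): S=87.6459, K−S=0.0000, hold=6.3753 ⇒ V=6.3753 continue
k=0: (k=0,j=0): S=71.2100, K−S=6.1000, hold=13.4093 ⇒ V=13.4093 continue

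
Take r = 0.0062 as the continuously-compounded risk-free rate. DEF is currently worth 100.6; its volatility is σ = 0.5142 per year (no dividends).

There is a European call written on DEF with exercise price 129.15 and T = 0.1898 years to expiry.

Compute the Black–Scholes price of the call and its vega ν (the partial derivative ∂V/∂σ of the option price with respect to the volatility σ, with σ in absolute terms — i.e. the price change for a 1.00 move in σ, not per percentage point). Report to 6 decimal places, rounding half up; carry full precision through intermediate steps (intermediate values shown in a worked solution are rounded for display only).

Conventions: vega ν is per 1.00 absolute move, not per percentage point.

price = 1.709924
ν = 10.626866

σ√T = 0.5142·√0.1898 = 0.224017
d₁ = (ln(S/K) + (r+σ²/2)T) / (σ√T) = (ln(100.6/129.15) + (0.0062+0.5142²/2)·0.1898) / 0.224017 = (-0.249822 + 0.026268) / 0.224017 = -0.997934
d₂ = d₁ − σ√T = -0.997934 − 0.224017 = -1.221951
e^{−rT} = 0.998824
N(d₁) = 0.159156,  N(d₂) = 0.110863
Call price V = S·N(d₁) − K·e^{−rT}·N(d₂) = 16.011060 − 14.301136 = 1.709924
φ(d₁) = (1/√(2π))·e^{−d₁²/2} = 0.242471
ν = S·φ(d₁)·√T = 10.626866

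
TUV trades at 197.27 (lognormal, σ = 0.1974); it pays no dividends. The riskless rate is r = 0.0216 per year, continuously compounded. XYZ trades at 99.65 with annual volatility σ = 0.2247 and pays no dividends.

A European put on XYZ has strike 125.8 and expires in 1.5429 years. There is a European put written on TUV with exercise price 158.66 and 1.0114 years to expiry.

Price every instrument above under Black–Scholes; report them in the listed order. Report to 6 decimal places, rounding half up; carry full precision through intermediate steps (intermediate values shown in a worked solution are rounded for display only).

[XYZ put K=125.8]
σ√T = 0.2247·√1.5429 = 0.279108
d₁ = (ln(S/K) + (r+σ²/2)T) / (σ√T) = (ln(99.65/125.8) + (0.0216+0.2247²/2)·1.5429) / 0.279108 = (-0.233029 + 0.072277) / 0.279108 = -0.575950
d₂ = d₁ − σ√T = -0.575950 − 0.279108 = -0.855058
e^{−rT} = 0.967223
N(−d₁) = 0.717675,  N(−d₂) = 0.803740
price = K·e^{−rT}·N(−d₂) − S·N(−d₁) = 97.796395 − 71.516358 = 26.280037
[TUV put K=158.66]
σ√T = 0.1974·√1.0114 = 0.198522
d₁ = (ln(S/K) + (r+σ²/2)T) / (σ√T) = (ln(197.27/158.66) + (0.0216+0.1974²/2)·1.0114) / 0.198522 = (0.217810 + 0.041552) / 0.198522 = 1.306462
d₂ = d₁ − σ√T = 1.306462 − 0.198522 = 1.107940
e^{−rT} = 0.978391
N(−d₁) = 0.095698,  N(−d₂) = 0.133944
price = K·e^{−rT}·N(−d₂) − S·N(−d₁) = 20.792286 − 18.878279 = 1.914007

price(XYZ put K=125.8) = 26.280037
price(TUV put K=158.66) = 1.914007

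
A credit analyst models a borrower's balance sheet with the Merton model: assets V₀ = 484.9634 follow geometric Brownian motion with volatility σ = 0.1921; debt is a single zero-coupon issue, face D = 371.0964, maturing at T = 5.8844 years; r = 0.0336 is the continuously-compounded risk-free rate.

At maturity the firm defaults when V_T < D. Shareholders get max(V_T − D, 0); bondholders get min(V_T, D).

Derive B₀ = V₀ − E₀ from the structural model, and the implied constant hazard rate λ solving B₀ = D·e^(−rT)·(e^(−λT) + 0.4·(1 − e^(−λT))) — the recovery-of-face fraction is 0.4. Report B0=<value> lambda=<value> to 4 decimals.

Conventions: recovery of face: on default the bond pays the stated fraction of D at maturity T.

Work the structural quantities from V₀ = 484.9634 against face 371.0964:
d₁ = [ln(V₀/D) + (r + σ²/2)T] / (σ√T)
   = [ln(484.9634/371.0964) + (0.0336 + 0.5·0.1921²)·5.8844] / (0.1921·√5.8844)
   = [0.267612 + 0.306290] / 0.465992 = 1.231570
d₂ = d₁ − σ√T = 1.231570 − 0.465992 = 0.765578
N(d₁) = 0.890945,  N(d₂) = 0.778036,  e^(−rT) = 0.820603
E₀ = V₀·N(d₁) − D·e^(−rT)·N(d₂)
   = 484.9634·0.890945 − 371.0964·0.820603·0.778036 = 195.145974
B₀ = V₀ − E₀ = 484.9634 − 195.145974 = 289.817426
e^(−λT) = (B₀·e^(rT)/D − 0.4)/(1 − 0.4) = (289.8174·1.218616/371.0964 − 0.4)/0.6 = 0.91951659
λ = −ln(0.91951659)/5.8844 = 0.014259

B0=289.8174 lambda=0.0143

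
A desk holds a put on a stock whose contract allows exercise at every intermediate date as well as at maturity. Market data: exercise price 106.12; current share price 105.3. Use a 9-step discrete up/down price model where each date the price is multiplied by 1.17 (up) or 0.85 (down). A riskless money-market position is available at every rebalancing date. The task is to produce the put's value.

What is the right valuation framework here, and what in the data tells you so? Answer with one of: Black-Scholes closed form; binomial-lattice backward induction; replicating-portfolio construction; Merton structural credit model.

framework: binomial-lattice backward induction

Key observation: the put (strike 106.12 on spot 105.3) is American-style on a 9-step discrete price model, so the early-exercise decision at every node requires stepwise backward valuation — a closed form cannot price the exercise right.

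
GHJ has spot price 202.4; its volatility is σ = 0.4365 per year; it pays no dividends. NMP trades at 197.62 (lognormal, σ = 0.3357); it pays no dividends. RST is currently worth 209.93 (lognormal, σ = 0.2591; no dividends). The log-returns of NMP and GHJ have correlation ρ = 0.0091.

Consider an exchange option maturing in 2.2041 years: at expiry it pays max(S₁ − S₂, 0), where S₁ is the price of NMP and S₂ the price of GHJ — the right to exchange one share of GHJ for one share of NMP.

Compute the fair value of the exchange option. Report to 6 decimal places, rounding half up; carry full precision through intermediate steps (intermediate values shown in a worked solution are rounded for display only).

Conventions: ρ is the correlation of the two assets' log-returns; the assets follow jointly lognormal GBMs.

σ_eff = √(σ₁² + σ₂² − 2ρσ₁σ₂) = √(0.3357² + 0.4365² − 2·0.0091·0.3357·0.4365) = 0.548233
d₁ = (ln(S₁/S₂) + (q₂ − q₁ + σ_eff²/2)T) / (σ_eff√T) = (ln(197.62/202.4) + (0.0 − 0.0 + 0.150280)·2.2041) / 0.813919 = 0.377595
d₂ = d₁ − σ_eff√T = 0.377595 − 0.813919 = -0.436323
N(d₁) = 0.647134,  N(d₂) = 0.331301
V = S₁·e^{−q₁T}·N(d₁) − S₂·e^{−q₂T}·N(d₂) = 127.886702 − 67.055328 = 60.831374
Key observation: the rate r is irrelevant here: denominating values in GHJ turns the exchange into a ratio option on S₁/S₂, and discounting at r drops out.

exchange price = 60.831374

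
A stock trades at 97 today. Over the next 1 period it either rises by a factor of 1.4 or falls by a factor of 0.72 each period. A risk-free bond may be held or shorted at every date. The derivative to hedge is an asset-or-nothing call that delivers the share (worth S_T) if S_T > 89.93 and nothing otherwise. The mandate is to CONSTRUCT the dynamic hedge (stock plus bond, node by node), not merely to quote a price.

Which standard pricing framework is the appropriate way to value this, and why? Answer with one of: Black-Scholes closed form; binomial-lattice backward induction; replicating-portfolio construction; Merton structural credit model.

framework: replicating-portfolio construction

Key observation: what is demanded is not a single number but the (Δ, B) position at each node of the 1.4/0.72 tree starting at 97; constructing those positions is the replicating-portfolio method.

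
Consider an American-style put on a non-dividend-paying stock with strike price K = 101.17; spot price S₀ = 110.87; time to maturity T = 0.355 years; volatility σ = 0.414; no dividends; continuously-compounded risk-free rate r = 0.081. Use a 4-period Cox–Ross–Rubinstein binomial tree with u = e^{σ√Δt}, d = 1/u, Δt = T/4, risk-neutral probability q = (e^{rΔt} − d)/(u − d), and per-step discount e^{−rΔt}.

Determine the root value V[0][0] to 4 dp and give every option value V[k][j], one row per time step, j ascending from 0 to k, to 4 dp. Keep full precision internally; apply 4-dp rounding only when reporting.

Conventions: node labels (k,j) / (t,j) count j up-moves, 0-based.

Δt=0.08875  u=1.13126  d=0.88397  q=0.49838  discount=0.99284
step 4 (expiry): payoffs max(K−S,0) = 33.4745 14.5363 0.0000 0.0000 0.0000
k=3: (k=3,j=0): S=76.5815, K−S=24.5885, hold=23.8639 ⇒ V=24.5885 exercise | (k=3,j=1): S=98.0055, K−S=3.1645, hold=7.2395 ⇒ V=7.2395 continue | (k=3,j=2): S=125.4231, K−S=0.0000, hold=0.0000 ⇒ V=0.0000 continue | (k=3,j=3): S=160.5109, K−S=0.0000, hold=0.0000 ⇒ V=0.0000 continue
k=2: (k=2,j=0): S=86.6337, K−S=14.5363, hold=15.8279 ⇒ V=15.8279 continue | (k=2,j=1): S=110.8700, K−S=0.0000, hold=3.6054 ⇒ V=3.6054 continue | (k=2,j=2): S=141.8865, K−S=0.0000, hold=0.0000 ⇒ V=0.0000 continue
k=1: (k=1,j=0): S=98.0055, K−S=3.1645, hold=9.6667 ⇒ V=9.6667 continue | (k=1,j=1): S=125.4231, K−S=0.0000, hold=1.7956 ⇒ V=1.7956 continue
k=0: (k=0,j=0): S=110.8700, K−S=0.0000, hold=5.7028 ⇒ V=5.7028 continue

price = 5.7028
tree:
5.7028
9.6667 1.7956
15.8279 3.6054 0.0000
24.5885 7.2395 0.0000 0.0000
33.4745 14.5363 0.0000 0.0000 0.0000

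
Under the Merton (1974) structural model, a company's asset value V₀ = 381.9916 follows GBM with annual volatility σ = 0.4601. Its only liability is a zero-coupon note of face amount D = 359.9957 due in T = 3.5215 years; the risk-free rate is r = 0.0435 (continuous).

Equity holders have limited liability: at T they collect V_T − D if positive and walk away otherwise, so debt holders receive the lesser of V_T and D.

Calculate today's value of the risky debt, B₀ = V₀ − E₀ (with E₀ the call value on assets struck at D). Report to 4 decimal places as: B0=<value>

Apply the equity-as-call identities (strike 359.9957, horizon 3.5215 years):
d₁ = [ln(V₀/D) + (r + σ²/2)T] / (σ√T)
   = [ln(381.9916/359.9957) + (0.0435 + 0.5·0.4601²)·3.5215] / (0.4601·√3.5215)
   = [0.059307 + 0.525922] / 0.863408 = 0.677812
d₂ = d₁ − σ√T = 0.677812 − 0.863408 = -0.185596
N(d₁) = 0.751055,  N(d₂) = 0.426381,  e^(−rT) = 0.857971
E₀ = V₀·N(d₁) − D·e^(−rT)·N(d₂)
   = 381.9916·0.751055 − 359.9957·0.857971·0.426381 = 155.202092
B₀ = V₀ − E₀ = 381.9916 − 155.202092 = 226.789508

B0=226.7895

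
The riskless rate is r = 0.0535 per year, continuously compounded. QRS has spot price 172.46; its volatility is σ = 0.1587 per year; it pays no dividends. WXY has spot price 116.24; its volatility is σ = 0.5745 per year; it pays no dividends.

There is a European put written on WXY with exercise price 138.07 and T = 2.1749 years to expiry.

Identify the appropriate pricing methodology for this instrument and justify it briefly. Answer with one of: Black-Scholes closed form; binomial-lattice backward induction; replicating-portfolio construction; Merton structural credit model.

Key observation: the strike-138.07 put on WXY is European-exercise on a continuously-modelled lognormal underlying, so its value is a single closed-form evaluation.

framework: Black-Scholes closed form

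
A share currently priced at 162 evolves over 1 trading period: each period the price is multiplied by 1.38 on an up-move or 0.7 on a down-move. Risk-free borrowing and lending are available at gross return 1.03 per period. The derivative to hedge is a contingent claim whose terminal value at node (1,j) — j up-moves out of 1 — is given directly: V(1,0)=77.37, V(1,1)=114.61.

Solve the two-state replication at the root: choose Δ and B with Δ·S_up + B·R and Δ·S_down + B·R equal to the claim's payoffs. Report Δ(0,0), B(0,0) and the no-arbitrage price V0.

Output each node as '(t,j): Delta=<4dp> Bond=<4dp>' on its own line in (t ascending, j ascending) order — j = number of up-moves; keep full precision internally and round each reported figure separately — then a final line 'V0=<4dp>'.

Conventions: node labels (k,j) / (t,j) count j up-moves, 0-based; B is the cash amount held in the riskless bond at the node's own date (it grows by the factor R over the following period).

(0,0): Delta=0.3381 Bond=37.8978
V0=92.6625

Arbitrage-free pricing uses the up-move probability p* = (R−d)/(u−d) = 0.4853, discounting each step at R = 1.03.
Payoffs at expiry: V(1,0)=77.3700, V(1,1)=114.6100
  t=0,j=0: stock 162.0000 → up 223.5600 (V=114.6100), down 113.4000 (V=77.3700). Price 92.6625; hedge Δ=0.3381, bond B=37.8978.
As a check, the time-0 holding Δ(0,0)·S0 + B(0,0) comes to 92.6625 — exactly V0.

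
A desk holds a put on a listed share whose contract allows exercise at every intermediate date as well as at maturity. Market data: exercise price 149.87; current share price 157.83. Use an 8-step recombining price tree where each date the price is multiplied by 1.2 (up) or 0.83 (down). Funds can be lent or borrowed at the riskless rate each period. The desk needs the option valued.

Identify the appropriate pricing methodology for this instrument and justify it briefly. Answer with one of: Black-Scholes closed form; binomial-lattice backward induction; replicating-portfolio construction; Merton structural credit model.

Key observation: the exercise right at every one of the 8 steps is what matters: each node needs max(149.87 − S, continuation), which only the stepwise tree valuation starting from spot 157.83 delivers.

framework: binomial-lattice backward induction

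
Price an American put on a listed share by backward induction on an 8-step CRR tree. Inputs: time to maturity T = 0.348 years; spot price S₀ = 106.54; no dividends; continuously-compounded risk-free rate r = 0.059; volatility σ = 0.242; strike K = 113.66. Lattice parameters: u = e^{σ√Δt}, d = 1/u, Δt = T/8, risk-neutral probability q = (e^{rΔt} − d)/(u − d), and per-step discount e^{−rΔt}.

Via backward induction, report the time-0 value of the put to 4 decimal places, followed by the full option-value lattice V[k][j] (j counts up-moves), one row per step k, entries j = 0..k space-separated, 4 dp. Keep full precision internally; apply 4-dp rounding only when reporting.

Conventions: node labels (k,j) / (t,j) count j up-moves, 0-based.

price = 9.4510
tree:
9.4510
13.0204 6.1076
17.3498 8.9729 3.4163
22.0902 12.7288 5.4500 1.5015
26.5973 17.3498 8.4028 2.6722 0.3970
30.8826 22.0902 12.4090 4.6392 0.8169 0.0000
34.9570 26.5973 17.3498 7.7776 1.6812 0.0000 0.0000
38.8308 30.8826 22.0902 12.3640 3.4598 0.0000 0.0000 0.0000
42.5139 34.9570 26.5973 17.3498 7.1200 0.0000 0.0000 0.0000 0.0000

Δt=0.04350, u=1.05177, d=0.95078, q=0.51283, disc=e^(-rΔt)=0.99744
k=8 terminal: V=max(K-S,0) → 42.5139 34.9570 26.5973 17.3498 7.1200 0.0000 0.0000 0.0000 0.0000
k=7: j=0 S=74.8292 intr=38.8308 cont=38.5394 V=38.8308[EX]; j=1 S=82.7774 intr=30.8826 cont=30.5913 V=30.8826[EX]; j=2 S=91.5698 intr=22.0902 cont=21.7989 V=22.0902[EX]; j=3 S=101.2960 intr=12.3640 cont=12.0726 V=12.3640[EX]; j=4 S=112.0554 intr=1.6046 cont=3.4598 V=3.4598[hold]; j=5 S=123.9576 intr=0.0000 cont=0.0000 V=0.0000[hold]; j=6 S=137.1241 intr=0.0000 cont=0.0000 V=0.0000[hold]; j=7 S=151.6890 intr=0.0000 cont=0.0000 V=0.0000[hold]
k=6: j=0 S=78.7030 intr=34.9570 cont=34.6656 V=34.9570[EX]; j=1 S=87.0627 intr=26.5973 cont=26.3060 V=26.5973[EX]; j=2 S=96.3102 intr=17.3498 cont=17.0585 V=17.3498[EX]; j=3 S=106.5400 intr=7.1200 cont=7.7776 V=7.7776[hold]; j=4 S=117.8564 intr=0.0000 cont=1.6812 V=1.6812[hold]; j=5 S=130.3747 intr=0.0000 cont=0.0000 V=0.0000[hold]; j=6 S=144.2228 intr=0.0000 cont=0.0000 V=0.0000[hold]
k=5: j=0 S=82.7774 intr=30.8826 cont=30.5913 V=30.8826[EX]; j=1 S=91.5698 intr=22.0902 cont=21.7989 V=22.0902[EX]; j=2 S=101.2960 intr=12.3640 cont=12.4090 V=12.4090[hold]; j=3 S=112.0554 intr=1.6046 cont=4.6392 V=4.6392[hold]; j=4 S=123.9576 intr=0.0000 cont=0.8169 V=0.8169[hold]; j=5 S=137.1241 intr=0.0000 cont=0.0000 V=0.0000[hold]
k=4: j=0 S=87.0627 intr=26.5973 cont=26.3060 V=26.5973[EX]; j=1 S=96.3102 intr=17.3498 cont=17.0815 V=17.3498[EX]; j=2 S=106.5400 intr=7.1200 cont=8.4028 V=8.4028[hold]; j=3 S=117.8564 intr=0.0000 cont=2.6722 V=2.6722[hold]; j=4 S=130.3747 intr=0.0000 cont=0.3970 V=0.3970[hold]
k=3: j=0 S=91.5698 intr=22.0902 cont=21.7989 V=22.0902[EX]; j=1 S=101.2960 intr=12.3640 cont=12.7288 V=12.7288[hold]; j=2 S=112.0554 intr=1.6046 cont=5.4500 V=5.4500[hold]; j=3 S=123.9576 intr=0.0000 cont=1.5015 V=1.5015[hold]
k=2: j=0 S=96.3102 intr=17.3498 cont=17.2451 V=17.3498[EX]; j=1 S=106.5400 intr=7.1200 cont=8.9729 V=8.9729[hold]; j=2 S=117.8564 intr=0.0000 cont=3.4163 V=3.4163[hold]
k=1: j=0 S=101.2960 intr=12.3640 cont=13.0204 V=13.0204[hold]; j=1 S=112.0554 intr=1.6046 cont=6.1076 V=6.1076[hold]
k=0: j=0 S=106.5400 intr=7.1200 cont=9.4510 V=9.4510[hold]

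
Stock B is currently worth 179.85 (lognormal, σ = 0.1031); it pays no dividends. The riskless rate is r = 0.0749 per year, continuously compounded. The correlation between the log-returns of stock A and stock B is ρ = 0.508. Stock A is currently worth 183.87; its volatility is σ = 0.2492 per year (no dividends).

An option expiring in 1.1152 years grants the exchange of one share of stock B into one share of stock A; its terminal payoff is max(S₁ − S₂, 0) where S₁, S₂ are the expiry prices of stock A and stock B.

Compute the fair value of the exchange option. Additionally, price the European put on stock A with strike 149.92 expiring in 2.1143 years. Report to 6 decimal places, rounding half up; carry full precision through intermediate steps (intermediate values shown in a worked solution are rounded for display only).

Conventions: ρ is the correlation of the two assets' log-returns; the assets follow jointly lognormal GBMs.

σ_eff = √(σ₁² + σ₂² − 2ρσ₁σ₂) = √(0.2492² + 0.1031² − 2·0.508·0.2492·0.1031) = 0.215932
d₁ = (ln(S₁/S₂) + (q₂ − q₁ + σ_eff²/2)T) / (σ_eff√T) = (ln(183.87/179.85) + (0.0 − 0.0 + 0.023313)·1.1152) / 0.228031 = 0.210958
d₂ = d₁ − σ_eff√T = 0.210958 − 0.228031 = -0.017073
N(d₁) = 0.583540,  N(d₂) = 0.493189
V = S₁·e^{−q₁T}·N(d₁) − S₂·e^{−q₂T}·N(d₂) = 107.295470 − 88.700065 = 18.595405
[vanilla: stock A put K=149.92]
σ√T = 0.2492·√2.1143 = 0.362353
d₁ = (ln(S/K) + (r+σ²/2)T) / (σ√T) = (ln(183.87/149.92) + (0.0749+0.2492²/2)·2.1143) / 0.362353 = (0.204127 + 0.224011) / 0.362353 = 1.181551
d₂ = d₁ − σ√T = 1.181551 − 0.362353 = 0.819198
e^{−rT} = 0.853542
N(−d₁) = 0.118692,  N(−d₂) = 0.206337
price = K·e^{−rT}·N(−d₂) − S·N(−d₁) = 26.403451 − 21.823900 = 4.579551

exchange price = 18.595405
price(stock A put K=149.92) = 4.579551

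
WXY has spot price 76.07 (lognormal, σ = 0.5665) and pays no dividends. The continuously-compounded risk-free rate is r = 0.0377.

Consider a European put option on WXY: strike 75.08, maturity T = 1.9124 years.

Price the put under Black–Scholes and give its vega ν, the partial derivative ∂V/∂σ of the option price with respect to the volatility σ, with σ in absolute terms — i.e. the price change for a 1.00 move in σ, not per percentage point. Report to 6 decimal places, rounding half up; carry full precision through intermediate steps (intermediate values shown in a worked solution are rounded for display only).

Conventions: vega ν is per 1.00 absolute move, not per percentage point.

price = 19.252191
ν = 37.027704

σ√T = 0.5665·√1.9124 = 0.783410
d₁ = (ln(S/K) + (r+σ²/2)T) / (σ√T) = (ln(76.07/75.08) + (0.0377+0.5665²/2)·1.9124) / 0.783410 = (0.013100 + 0.378963) / 0.783410 = 0.500457
d₂ = d₁ − σ√T = 0.500457 − 0.783410 = -0.282953
e^{−rT} = 0.930440
N(−d₁) = 0.308377,  N(−d₂) = 0.611394
Put price V = K·e^{−rT}·N(−d₂) − S·N(−d₁) = 42.710406 − 23.458216 = 19.252191
φ(d₁) = (1/√(2π))·e^{−d₁²/2} = 0.351985
ν = S·φ(d₁)·√T = 37.027704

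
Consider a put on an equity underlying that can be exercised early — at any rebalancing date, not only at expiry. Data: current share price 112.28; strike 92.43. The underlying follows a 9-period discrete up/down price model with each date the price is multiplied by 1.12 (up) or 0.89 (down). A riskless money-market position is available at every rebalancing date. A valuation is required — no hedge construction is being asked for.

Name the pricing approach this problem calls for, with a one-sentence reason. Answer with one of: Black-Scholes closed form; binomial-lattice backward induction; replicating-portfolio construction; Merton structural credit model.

Key observation: the exercise right at every one of the 9 steps is what matters: each node needs max(92.43 − S, continuation), which only the stepwise tree valuation starting from spot 112.28 delivers.

framework: binomial-lattice backward induction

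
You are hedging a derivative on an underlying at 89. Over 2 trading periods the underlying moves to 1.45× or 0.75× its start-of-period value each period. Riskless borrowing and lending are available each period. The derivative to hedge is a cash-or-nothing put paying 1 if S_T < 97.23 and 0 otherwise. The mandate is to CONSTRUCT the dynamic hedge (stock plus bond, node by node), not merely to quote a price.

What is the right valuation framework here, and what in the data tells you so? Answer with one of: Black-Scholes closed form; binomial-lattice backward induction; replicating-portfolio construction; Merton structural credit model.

framework: replicating-portfolio construction

Key observation: the mandate to exhibit the hedge at every date and state singles out the replicating-portfolio construction on the 2-period tree with factors 1.45 and 0.75 from 89.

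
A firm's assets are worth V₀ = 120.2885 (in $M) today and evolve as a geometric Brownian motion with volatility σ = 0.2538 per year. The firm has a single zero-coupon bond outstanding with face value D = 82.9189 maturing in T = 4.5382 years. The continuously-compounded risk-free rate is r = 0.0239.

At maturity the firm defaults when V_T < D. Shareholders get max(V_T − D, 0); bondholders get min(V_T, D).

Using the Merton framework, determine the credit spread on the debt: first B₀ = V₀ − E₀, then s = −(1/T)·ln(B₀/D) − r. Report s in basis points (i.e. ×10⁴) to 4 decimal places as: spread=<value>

With assets at 120.2885 and a single debt payment of 82.9189 at 4.5382 years:
d₁ = [ln(V₀/D) + (r + σ²/2)T] / (σ√T)
   = [ln(120.2885/82.9189) + (0.0239 + 0.5·0.2538²)·4.5382] / (0.2538·√4.5382)
   = [0.372030 + 0.254626] / 0.540671 = 1.159033
d₂ = d₁ − σ√T = 1.159033 − 0.540671 = 0.618361
N(d₁) = 0.876779,  N(d₂) = 0.731831,  e^(−rT) = 0.897212
E₀ = V₀·N(d₁) − D·e^(−rT)·N(d₂)
   = 120.2885·0.876779 − 82.9189·0.897212·0.731831 = 51.021168
B₀ = V₀ − E₀ = 120.2885 − 51.021168 = 69.267332
spread = −(1/T)·ln(B₀/D) − r = −(1/4.5382)·ln(69.267332/82.9189) − 0.0239 = 0.01573898
in basis points: 0.01573898 × 10⁴ = 157.3898 bp

spread=157.3898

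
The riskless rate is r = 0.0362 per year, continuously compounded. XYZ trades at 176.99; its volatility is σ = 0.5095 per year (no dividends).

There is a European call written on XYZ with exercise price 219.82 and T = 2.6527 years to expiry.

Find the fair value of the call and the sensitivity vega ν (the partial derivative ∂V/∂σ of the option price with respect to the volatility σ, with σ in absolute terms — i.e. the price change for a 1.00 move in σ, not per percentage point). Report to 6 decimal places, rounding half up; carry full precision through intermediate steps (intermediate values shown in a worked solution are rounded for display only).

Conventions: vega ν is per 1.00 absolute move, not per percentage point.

σ√T = 0.5095·√2.6527 = 0.829828
d₁ = (ln(S/K) + (r+σ²/2)T) / (σ√T) = (ln(176.99/219.82) + (0.0362+0.5095²/2)·2.6527) / 0.829828 = (-0.216716 + 0.440335) / 0.829828 = 0.269477
d₂ = d₁ − σ√T = 0.269477 − 0.829828 = -0.560352
e^{−rT} = 0.908439
N(d₁) = 0.606219,  N(d₂) = 0.287620
Call price V = S·N(d₁) − K·e^{−rT}·N(d₂) = 107.294630 − 57.435674 = 49.858955
φ(d₁) = (1/√(2π))·e^{−d₁²/2} = 0.384717
ν = S·φ(d₁)·√T = 110.900658

price = 49.858955
ν = 110.900658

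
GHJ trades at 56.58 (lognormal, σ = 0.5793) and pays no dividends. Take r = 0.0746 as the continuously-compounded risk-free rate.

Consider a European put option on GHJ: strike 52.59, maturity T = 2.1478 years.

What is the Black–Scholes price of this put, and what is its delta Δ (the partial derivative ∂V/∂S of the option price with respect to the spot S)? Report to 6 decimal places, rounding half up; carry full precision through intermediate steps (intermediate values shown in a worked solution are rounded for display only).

σ√T = 0.5793·√2.1478 = 0.848986
d₁ = (ln(S/K) + (r+σ²/2)T) / (σ√T) = (ln(56.58/52.59) + (0.0746+0.5793²/2)·2.1478) / 0.848986 = (0.073130 + 0.520614) / 0.848986 = 0.699357
d₂ = d₁ − σ√T = 0.699357 − 0.848986 = -0.149629
e^{−rT} = 0.851951
N(−d₁) = 0.242165,  N(−d₂) = 0.559471
Put price V = K·e^{−rT}·N(−d₂) − S·N(−d₁) = 25.066624 − 13.701671 = 11.364952
Δ = −N(−d₁) = -0.242165

price = 11.364952
Δ = -0.242165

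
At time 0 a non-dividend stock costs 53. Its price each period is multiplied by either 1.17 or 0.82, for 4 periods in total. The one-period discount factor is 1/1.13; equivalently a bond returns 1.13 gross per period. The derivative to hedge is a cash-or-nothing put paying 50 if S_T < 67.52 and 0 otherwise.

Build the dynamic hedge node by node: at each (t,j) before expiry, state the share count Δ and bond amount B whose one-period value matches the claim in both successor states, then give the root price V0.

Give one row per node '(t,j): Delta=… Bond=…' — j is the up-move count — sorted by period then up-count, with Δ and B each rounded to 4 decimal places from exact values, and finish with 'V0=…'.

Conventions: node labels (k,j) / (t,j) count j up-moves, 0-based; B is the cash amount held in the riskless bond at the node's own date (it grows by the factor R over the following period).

The replicating-portfolio and risk-neutral prices coincide; use p* = (1.13−0.82)/(1.17−0.82) = 0.8857 for the latter.
Terminal payoffs: V(4,0)=50.0000, V(4,1)=50.0000, V(4,2)=50.0000, V(4,3)=0.0000, V(4,4)=0.0000
  t=3,j=0: stock 29.2225 → up 34.1903 (V=50.0000), down 23.9625 (V=50.0000). Price 44.2478; hedge Δ=0.0000, bond B=44.2478.
  t=3,j=1: stock 41.6955 → up 48.7838 (V=50.0000), down 34.1903 (V=50.0000). Price 44.2478; hedge Δ=0.0000, bond B=44.2478.
  t=3,j=2: stock 59.4924 → up 69.6061 (V=0.0000), down 48.7838 (V=50.0000). Price 5.0569; hedge Δ=-2.4013, bond B=147.9140.
  t=3,j=3: stock 84.8855 → up 99.3160 (V=0.0000), down 69.6061 (V=0.0000). Price 0.0000; hedge Δ=0.0000, bond B=0.0000.
  t=2,j=0: stock 35.6372 → up 41.6955 (V=44.2478), down 29.2225 (V=44.2478). Price 39.1573; hedge Δ=0.0000, bond B=39.1573.
  t=2,j=1: stock 50.8482 → up 59.4924 (V=5.0569), down 41.6955 (V=44.2478). Price 8.4388; hedge Δ=-2.2021, bond B=120.4128.
  t=2,j=2: stock 72.5517 → up 84.8855 (V=0.0000), down 59.4924 (V=5.0569). Price 0.5114; hedge Δ=-0.1991, bond B=14.9597.
  t=1,j=0: stock 43.4600 → up 50.8482 (V=8.4388), down 35.6372 (V=39.1573). Price 10.5748; hedge Δ=-2.0195, bond B=98.3420.
  t=1,j=1: stock 62.0100 → up 72.5517 (V=0.5114), down 50.8482 (V=8.4388). Price 1.2544; hedge Δ=-0.3653, bond B=23.9040.
  t=0,j=0: stock 53.0000 → up 62.0100 (V=1.2544), down 43.4600 (V=10.5748). Price 2.0527; hedge Δ=-0.5024, bond B=28.6825.
As a check, the time-0 holding Δ(0,0)·S0 + B(0,0) comes to 2.0527 — exactly V0.

(0,0): Delta=-0.5024 Bond=28.6825
(1,0): Delta=-2.0195 Bond=98.3420
(1,1): Delta=-0.3653 Bond=23.9040
(2,0): Delta=0.0000 Bond=39.1573
(2,1): Delta=-2.2021 Bond=120.4128
(2,2): Delta=-0.1991 Bond=14.9597
(3,0): Delta=0.0000 Bond=44.2478
(3,1): Delta=0.0000 Bond=44.2478
(3,2): Delta=-2.4013 Bond=147.9140
(3,3): Delta=0.0000 Bond=0.0000
V0=2.0527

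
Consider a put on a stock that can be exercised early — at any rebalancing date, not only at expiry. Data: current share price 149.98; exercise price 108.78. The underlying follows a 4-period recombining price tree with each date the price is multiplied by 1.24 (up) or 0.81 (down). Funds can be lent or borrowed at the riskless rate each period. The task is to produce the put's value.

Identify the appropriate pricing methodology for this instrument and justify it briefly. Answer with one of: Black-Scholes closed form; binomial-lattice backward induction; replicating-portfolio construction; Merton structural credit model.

Key observation: the exercise right at every one of the 4 steps is what matters: each node needs max(108.78 − S, continuation), which only the stepwise tree valuation starting from spot 149.98 delivers.

framework: binomial-lattice backward induction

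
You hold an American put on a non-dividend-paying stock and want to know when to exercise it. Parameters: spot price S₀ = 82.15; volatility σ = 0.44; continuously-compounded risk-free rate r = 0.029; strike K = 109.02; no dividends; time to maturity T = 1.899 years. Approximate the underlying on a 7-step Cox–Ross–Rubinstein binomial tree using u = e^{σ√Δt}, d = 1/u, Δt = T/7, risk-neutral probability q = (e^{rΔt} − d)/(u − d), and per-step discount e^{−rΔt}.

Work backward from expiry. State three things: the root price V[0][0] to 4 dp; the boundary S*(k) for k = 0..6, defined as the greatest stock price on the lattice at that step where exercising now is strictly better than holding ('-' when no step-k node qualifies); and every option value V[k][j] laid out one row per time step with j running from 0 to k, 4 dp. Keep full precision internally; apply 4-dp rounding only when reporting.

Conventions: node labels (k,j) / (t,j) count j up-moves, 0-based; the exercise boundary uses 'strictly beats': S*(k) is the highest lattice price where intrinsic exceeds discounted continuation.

price = 35.4595
boundary = - - 51.9457 41.3067 51.9457 65.3248 82.1500
tree:
35.4595
45.7630 23.9747
57.0743 33.2722 13.4735
67.7133 44.5509 20.6052 5.3340
76.1734 57.0743 30.6167 9.2083 0.8782
82.9007 67.7133 43.6952 15.7916 1.6392 0.0000
88.2502 76.1734 57.0743 26.8700 3.0597 0.0000 0.0000
92.5041 82.9007 67.7133 43.6952 5.7113 0.0000 0.0000 0.0000

params: Δt=0.27129 u=1.25756 d=0.79519 q=0.46004 e^(-rΔt)=0.99216
t_7 payoffs: 92.5041 82.9007 67.7133 43.6952 5.7113 0.0000 0.0000 0.0000
t_6: node(6,0) S=20.7698 payoff=88.2502 vs cont=87.3959 → 88.2502 [stop]  node(6,1) S=32.8466 payoff=76.1734 vs cont=75.3190 → 76.1734 [stop]  node(6,2) S=51.9457 payoff=57.0743 vs cont=56.2200 → 57.0743 [stop]  node(6,3) S=82.1500 payoff=26.8700 vs cont=26.0157 → 26.8700 [stop]  node(6,4) S=129.9170 payoff=0.0000 vs cont=3.0597 → 3.0597 [wait]  node(6,5) S=205.4586 payoff=0.0000 vs cont=0.0000 → 0.0000 [wait]  node(6,6) S=324.9247 payoff=0.0000 vs cont=0.0000 → 0.0000 [wait]  ⇒ S*(6)=82.1500
t_5: node(5,0) S=26.1193 payoff=82.9007 vs cont=82.0464 → 82.9007 [stop]  node(5,1) S=41.3067 payoff=67.7133 vs cont=66.8590 → 67.7133 [stop]  node(5,2) S=65.3248 payoff=43.6952 vs cont=42.8408 → 43.6952 [stop]  node(5,3) S=103.3087 payoff=5.7113 vs cont=15.7916 → 15.7916 [wait]  node(5,4) S=163.3786 payoff=0.0000 vs cont=1.6392 → 1.6392 [wait]  node(5,5) S=258.3768 payoff=0.0000 vs cont=0.0000 → 0.0000 [wait]  ⇒ S*(5)=65.3248
t_4: node(4,0) S=32.8466 payoff=76.1734 vs cont=75.3190 → 76.1734 [stop]  node(4,1) S=51.9457 payoff=57.0743 vs cont=56.2200 → 57.0743 [stop]  node(4,2) S=82.1500 payoff=26.8700 vs cont=30.6167 → 30.6167 [wait]  node(4,3) S=129.9170 payoff=0.0000 vs cont=9.2083 → 9.2083 [wait]  node(4,4) S=205.4586 payoff=0.0000 vs cont=0.8782 → 0.8782 [wait]  ⇒ S*(4)=51.9457
t_3: node(3,0) S=41.3067 payoff=67.7133 vs cont=66.8590 → 67.7133 [stop]  node(3,1) S=65.3248 payoff=43.6952 vs cont=44.5509 → 44.5509 [wait]  node(3,2) S=103.3087 payoff=5.7113 vs cont=20.6052 → 20.6052 [wait]  node(3,3) S=163.3786 payoff=0.0000 vs cont=5.3340 → 5.3340 [wait]  ⇒ S*(3)=41.3067
t_2: node(2,0) S=51.9457 payoff=57.0743 vs cont=56.6106 → 57.0743 [stop]  node(2,1) S=82.1500 payoff=26.8700 vs cont=33.2722 → 33.2722 [wait]  node(2,2) S=129.9170 payoff=0.0000 vs cont=13.4735 → 13.4735 [wait]  ⇒ S*(2)=51.9457
t_1: node(1,0) S=65.3248 payoff=43.6952 vs cont=45.7630 → 45.7630 [wait]  node(1,1) S=103.3087 payoff=5.7113 vs cont=23.9747 → 23.9747 [wait]  ⇒ S*(1)=-
t_0: node(0,0) S=82.1500 payoff=26.8700 vs cont=35.4595 → 35.4595 [wait]  ⇒ S*(0)=-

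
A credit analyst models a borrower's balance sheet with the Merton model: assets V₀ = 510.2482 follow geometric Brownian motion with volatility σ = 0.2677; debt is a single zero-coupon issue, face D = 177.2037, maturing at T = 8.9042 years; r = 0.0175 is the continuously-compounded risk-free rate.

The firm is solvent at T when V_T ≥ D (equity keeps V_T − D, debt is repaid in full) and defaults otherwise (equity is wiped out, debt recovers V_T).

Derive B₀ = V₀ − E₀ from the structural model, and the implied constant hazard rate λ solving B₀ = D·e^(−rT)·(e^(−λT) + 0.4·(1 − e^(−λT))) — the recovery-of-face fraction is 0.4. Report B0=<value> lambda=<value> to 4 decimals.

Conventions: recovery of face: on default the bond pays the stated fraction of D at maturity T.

Work the structural quantities from V₀ = 510.2482 against face 177.2037:
d₁ = [ln(V₀/D) + (r + σ²/2)T] / (σ√T)
   = [ln(510.2482/177.2037) + (0.0175 + 0.5·0.2677²)·8.9042] / (0.2677·√8.9042)
   = [1.057597 + 0.474876] / 0.798814 = 1.918435
d₂ = d₁ − σ√T = 1.918435 − 0.798814 = 1.119620
N(d₁) = 0.972472,  N(d₂) = 0.868562,  e^(−rT) = 0.855710
E₀ = V₀·N(d₁) − D·e^(−rT)·N(d₂)
   = 510.2482·0.972472 − 177.2037·0.855710·0.868562 = 364.497663
B₀ = V₀ − E₀ = 510.2482 − 364.497663 = 145.750537
e^(−λT) = (B₀·e^(rT)/D − 0.4)/(1 − 0.4) = (145.7505·1.168620/177.2037 − 0.4)/0.6 = 0.93532150
λ = −ln(0.93532150)/8.9042 = 0.007509

B0=145.7505 lambda=0.0075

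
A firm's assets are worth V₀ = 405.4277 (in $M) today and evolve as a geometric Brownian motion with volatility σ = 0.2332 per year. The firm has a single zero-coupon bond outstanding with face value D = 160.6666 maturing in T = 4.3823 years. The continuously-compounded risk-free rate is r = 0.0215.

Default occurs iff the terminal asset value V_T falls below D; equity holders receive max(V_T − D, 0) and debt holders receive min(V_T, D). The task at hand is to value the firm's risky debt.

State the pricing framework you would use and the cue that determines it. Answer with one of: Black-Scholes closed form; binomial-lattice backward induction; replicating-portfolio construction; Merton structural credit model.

framework: Merton structural credit model

Key observation: the data describe a firm's assets (V₀ = 405.4277, GBM) and a single zero-coupon debt of face 160.6666, so credit quantities follow from equity-as-call in the structural model.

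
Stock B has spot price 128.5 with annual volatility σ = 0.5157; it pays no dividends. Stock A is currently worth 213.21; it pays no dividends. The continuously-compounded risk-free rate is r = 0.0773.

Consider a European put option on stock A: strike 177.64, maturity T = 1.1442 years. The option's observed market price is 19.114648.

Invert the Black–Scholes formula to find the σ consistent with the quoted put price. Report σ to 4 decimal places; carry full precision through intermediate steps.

sigma = 0.4996

At σ = 0.4996 the Black–Scholes value reproduces the quote:
σ√T = 0.4996·√1.1442 = 0.534409
d₁ = (ln(S/K) + (r+σ²/2)T) / (σ√T) = (ln(213.21/177.64) + (0.0773+0.4996²/2)·1.1442) / 0.534409 = (0.182519 + 0.231243) / 0.534409 = 0.774242
d₂ = d₁ − σ√T = 0.774242 − 0.534409 = 0.239833
e^{−rT} = 0.915352
N(−d₁) = 0.219394,  N(−d₂) = 0.405230
V = K·e^{−rT}·N(−d₂) − S·N(−d₁) = 65.891619 − 46.776971 = 19.114648 (the observed quote) — the price is monotone increasing in volatility, hence this σ is the only solution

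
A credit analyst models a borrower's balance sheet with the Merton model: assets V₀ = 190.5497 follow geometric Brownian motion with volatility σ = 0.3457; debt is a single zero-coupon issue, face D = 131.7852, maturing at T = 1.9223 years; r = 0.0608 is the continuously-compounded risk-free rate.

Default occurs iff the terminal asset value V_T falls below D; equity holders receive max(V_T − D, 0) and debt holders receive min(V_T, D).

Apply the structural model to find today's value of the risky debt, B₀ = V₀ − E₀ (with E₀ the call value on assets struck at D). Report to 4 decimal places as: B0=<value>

Work the structural quantities from V₀ = 190.5497 against face 131.7852:
d₁ = [ln(V₀/D) + (r + σ²/2)T] / (σ√T)
   = [ln(190.5497/131.7852) + (0.0608 + 0.5·0.3457²)·1.9223] / (0.3457·√1.9223)
   = [0.368740 + 0.231741] / 0.479303 = 1.252822
d₂ = d₁ − σ√T = 1.252822 − 0.479303 = 0.773519
N(d₁) = 0.894865,  N(d₂) = 0.780392,  e^(−rT) = 0.889696
E₀ = V₀·N(d₁) − D·e^(−rT)·N(d₂)
   = 190.5497·0.894865 − 131.7852·0.889696·0.780392 = 79.016199
B₀ = V₀ − E₀ = 190.5497 − 79.016199 = 111.533501

B0=111.5335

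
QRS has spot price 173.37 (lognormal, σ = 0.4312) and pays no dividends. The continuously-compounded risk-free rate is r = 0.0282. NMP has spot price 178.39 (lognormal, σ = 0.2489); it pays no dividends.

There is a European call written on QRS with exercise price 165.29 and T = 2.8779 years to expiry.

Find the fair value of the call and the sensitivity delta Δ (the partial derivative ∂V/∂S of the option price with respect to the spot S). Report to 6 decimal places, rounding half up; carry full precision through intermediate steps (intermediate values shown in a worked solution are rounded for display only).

price = 57.665632
Δ = 0.706071

σ√T = 0.4312·√2.8779 = 0.731504
d₁ = (ln(S/K) + (r+σ²/2)T) / (σ√T) = (ln(173.37/165.29) + (0.0282+0.4312²/2)·2.8779) / 0.731504 = (0.047727 + 0.348706) / 0.731504 = 0.541941
d₂ = d₁ − σ√T = 0.541941 − 0.731504 = -0.189562
e^{−rT} = 0.922049
N(d₁) = 0.706071,  N(d₂) = 0.424826
Call price V = S·N(d₁) − K·e^{−rT}·N(d₂) = 122.411456 − 64.745823 = 57.665632
Δ = N(d₁) = 0.706071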